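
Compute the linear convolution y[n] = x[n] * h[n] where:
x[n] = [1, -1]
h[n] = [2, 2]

y[n] = sum_k x[k]*h[n-k]. Output length = len(x) + len(h) - 1 = 2 + 2 - 1 = 3.
y[0] = 1*2 = 2
y[1] = -1*2 + 1*2 = 0
y[2] = -1*2 = -2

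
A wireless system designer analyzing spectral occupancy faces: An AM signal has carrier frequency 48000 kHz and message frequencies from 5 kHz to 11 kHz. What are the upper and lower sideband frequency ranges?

Upper sideband (USB) = fc + [fm_low, fm_high] = 48000 + [5, 11] = [48005, 48011] kHz
Lower sideband (LSB) = fc - [fm_high, fm_low] = 48000 - [11, 5] = [47989, 47995] kHz
Total occupied spectrum: 47989 kHz to 48011 kHz (plus carrier at 48000 kHz)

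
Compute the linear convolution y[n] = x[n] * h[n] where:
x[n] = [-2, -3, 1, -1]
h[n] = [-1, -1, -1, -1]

y[n] = sum_k x[k]*h[n-k]. Output length = len(x) + len(h) - 1 = 4 + 4 - 1 = 7.
y[0] = -2*-1 = 2
y[1] = -3*-1 + -2*-1 = 5
y[2] = 1*-1 + -3*-1 + -2*-1 = 4
y[3] = -1*-1 + 1*-1 + -3*-1 + -2*-1 = 5
y[4] = -1*-1 + 1*-1 + -3*-1 = 3
y[5] = -1*-1 + 1*-1 = 0
y[6] = -1*-1 = 1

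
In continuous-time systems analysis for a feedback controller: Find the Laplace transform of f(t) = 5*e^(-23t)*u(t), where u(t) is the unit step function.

Standard Laplace transform pair:
e^(-at)*u(t) <-> 1/(s+a)
With a = 23: L{5*e^(-23t)*u(t)} = 5/(s+23), ROC: Re(s) > -23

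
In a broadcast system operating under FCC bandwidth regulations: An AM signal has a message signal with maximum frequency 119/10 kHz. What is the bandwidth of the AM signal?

In AM (double-sideband), the bandwidth is twice the message frequency.
BW = 2 * f_m = 2 * 119/10 kHz = 119/5 kHz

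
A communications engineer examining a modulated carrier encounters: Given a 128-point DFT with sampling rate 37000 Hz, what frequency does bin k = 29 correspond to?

The frequency of DFT bin k is: f_k = k * f_s / N
f_29 = 29 * 37000 / 128 = 134125/16 Hz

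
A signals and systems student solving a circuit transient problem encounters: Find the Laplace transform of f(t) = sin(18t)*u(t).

Standard pair: sin(wt)*u(t) <-> w/(s^2+w^2)
With w = 18: L{sin(18t)*u(t)} = 18/(s^2+324)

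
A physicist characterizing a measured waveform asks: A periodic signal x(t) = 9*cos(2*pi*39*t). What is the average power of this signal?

Average power of A*cos(wt) is A^2/2.
P = 9^2 / 2 = 81/2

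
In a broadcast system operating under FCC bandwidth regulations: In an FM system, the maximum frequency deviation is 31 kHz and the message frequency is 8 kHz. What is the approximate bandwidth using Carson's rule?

Carson's rule: BW = 2*(delta_f + f_m)
= 2*(31 + 8) kHz = 78 kHz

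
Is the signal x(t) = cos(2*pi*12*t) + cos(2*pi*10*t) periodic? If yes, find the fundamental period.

f1 = 12 Hz, f2 = 10 Hz
Period T1 = 1/12, T2 = 1/10
Ratio T1/T2 = 10/12, which is rational.
The signal is periodic with fundamental period T = 1/GCD(12,10) = 1/2 s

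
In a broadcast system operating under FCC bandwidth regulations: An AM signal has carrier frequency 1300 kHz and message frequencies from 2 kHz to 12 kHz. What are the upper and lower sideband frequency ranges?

Upper sideband (USB) = fc + [fm_low, fm_high] = 1300 + [2, 12] = [1302, 1312] kHz
Lower sideband (LSB) = fc - [fm_high, fm_low] = 1300 - [12, 2] = [1288, 1298] kHz
Total occupied spectrum: 1288 kHz to 1312 kHz (plus carrier at 1300 kHz)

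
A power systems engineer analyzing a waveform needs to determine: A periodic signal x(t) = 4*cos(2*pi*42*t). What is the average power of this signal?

Average power of A*cos(wt) is A^2/2.
P = 4^2 / 2 = 16/2 = 8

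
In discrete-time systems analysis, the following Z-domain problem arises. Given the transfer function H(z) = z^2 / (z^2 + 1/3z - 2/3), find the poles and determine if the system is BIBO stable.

Poles are roots of the denominator: z^2 + 1/3z - 2/3 = 0.
Quadratic formula: z = [-(1/3) +/- sqrt((1/3)^2 - 4*(-2/3))] / 2
Discriminant = 1/9 + 8/3 = 25/9; sqrt = 5/3.
z = (-1/3 +/- 5/3) / 2 => z = 2/3 or z = -1.
|p1| = 1, |p2| = 2/3.
For BIBO stability, all poles must lie inside the unit circle (|p| < 1).
System is UNSTABLE since at least one |p| >= 1.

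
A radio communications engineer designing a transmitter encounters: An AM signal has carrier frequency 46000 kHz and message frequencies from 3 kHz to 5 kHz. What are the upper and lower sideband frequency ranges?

Upper sideband (USB) = fc + [fm_low, fm_high] = 46000 + [3, 5] = [46003, 46005] kHz
Lower sideband (LSB) = fc - [fm_high, fm_low] = 46000 - [5, 3] = [45995, 45997] kHz
Total occupied spectrum: 45995 kHz to 46005 kHz (plus carrier at 46000 kHz)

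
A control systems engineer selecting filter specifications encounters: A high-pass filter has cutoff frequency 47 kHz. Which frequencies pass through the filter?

A high-pass filter passes all frequencies above the cutoff frequency 47 kHz and attenuates lower frequencies.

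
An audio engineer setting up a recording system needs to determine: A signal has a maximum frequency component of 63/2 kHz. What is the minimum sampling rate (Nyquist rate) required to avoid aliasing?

By the Nyquist-Shannon sampling theorem,
the minimum sampling rate (Nyquist rate) must be at least 2 * f_max.
Nyquist rate = 2 * 63/2 kHz = 63 kHz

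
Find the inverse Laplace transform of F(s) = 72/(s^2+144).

Standard pair: w/(s^2+w^2) <-> sin(wt)*u(t)
Recognize w^2 = 144, so w = 12; numerator 72 = 6*12.
f(t) = 6*sin(12t)*u(t)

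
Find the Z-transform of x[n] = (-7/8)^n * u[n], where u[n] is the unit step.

The Z-transform of a^n * u[n] is z/(z-a) for |z| > |a|.
Here a = -7/8, so X(z) = z/(z - (-7/8)) = 8z/(8z + 7)
ROC: |z| > 7/8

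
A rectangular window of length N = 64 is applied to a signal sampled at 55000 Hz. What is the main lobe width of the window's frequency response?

For a rectangular window of length N,
the main lobe width in frequency is 2*f_s/N.
= 2*55000/64 = 6875/4 Hz
This determines the minimum frequency separation for resolving two sinusoids.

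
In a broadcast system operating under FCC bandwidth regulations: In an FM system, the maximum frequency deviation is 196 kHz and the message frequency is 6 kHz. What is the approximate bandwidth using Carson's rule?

Carson's rule: BW = 2*(delta_f + f_m)
= 2*(196 + 6) kHz = 404 kHz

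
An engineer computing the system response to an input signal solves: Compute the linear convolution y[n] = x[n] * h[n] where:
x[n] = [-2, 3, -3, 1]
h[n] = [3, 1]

y[n] = sum_k x[k]*h[n-k]. Output length = len(x) + len(h) - 1 = 4 + 2 - 1 = 5.
y[0] = -2*3 = -6
y[1] = 3*3 + -2*1 = 7
y[2] = -3*3 + 3*1 = -6
y[3] = 1*3 + -3*1 = 0
y[4] = 1*1 = 1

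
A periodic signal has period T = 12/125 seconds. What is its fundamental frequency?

The fundamental frequency is the reciprocal of the period.
f = 1/T = 1/(12/125) = 125/12 Hz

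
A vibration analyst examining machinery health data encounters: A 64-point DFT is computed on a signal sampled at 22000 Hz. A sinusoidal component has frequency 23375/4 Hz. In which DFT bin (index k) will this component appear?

DFT frequency resolution = f_s/N = 22000/64 = 1375/4 Hz
Bin index k = f_signal / resolution = 23375/4 / 1375/4 = 17
The signal frequency 23375/4 Hz falls in DFT bin k = 17.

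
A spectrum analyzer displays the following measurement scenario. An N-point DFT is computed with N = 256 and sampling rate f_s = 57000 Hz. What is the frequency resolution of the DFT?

DFT frequency resolution = f_s / N
= 57000 / 256 = 7125/32 Hz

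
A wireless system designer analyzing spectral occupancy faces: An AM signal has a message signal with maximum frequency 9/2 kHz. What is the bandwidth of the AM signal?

In AM (double-sideband), the bandwidth is twice the message frequency.
BW = 2 * f_m = 2 * 9/2 kHz = 9 kHz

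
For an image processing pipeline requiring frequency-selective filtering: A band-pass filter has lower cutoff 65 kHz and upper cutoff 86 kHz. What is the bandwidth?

Bandwidth = f_high - f_low
= 86 kHz - 65 kHz = 21 kHz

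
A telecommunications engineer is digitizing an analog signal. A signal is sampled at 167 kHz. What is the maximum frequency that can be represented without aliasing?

The maximum frequency that can be represented without aliasing
is the Nyquist frequency: f_max = f_s / 2 = 167 kHz / 2 = 167/2 kHz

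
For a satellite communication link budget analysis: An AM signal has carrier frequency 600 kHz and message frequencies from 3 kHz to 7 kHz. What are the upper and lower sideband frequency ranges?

Upper sideband (USB) = fc + [fm_low, fm_high] = 600 + [3, 7] = [603, 607] kHz
Lower sideband (LSB) = fc - [fm_high, fm_low] = 600 - [7, 3] = [593, 597] kHz
Total occupied spectrum: 593 kHz to 607 kHz (plus carrier at 600 kHz)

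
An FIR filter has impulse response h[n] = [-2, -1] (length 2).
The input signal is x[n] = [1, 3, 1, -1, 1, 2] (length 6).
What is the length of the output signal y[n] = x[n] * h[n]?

For linear convolution, the output length is:
len(y) = len(x) + len(h) - 1 = 6 + 2 - 1 = 7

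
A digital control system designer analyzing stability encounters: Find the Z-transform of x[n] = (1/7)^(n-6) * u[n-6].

Time-shifting property: if X(z) = Z{x[n]}, then Z{x[n-d]} = z^(-d) * X(z)
X(z) = z/(z - 1/7) for x[n] = (1/7)^n * u[n]
Z{x[n-6]} = z^(-6) * z/(z - 1/7) = z^(-5)/(z - 1/7)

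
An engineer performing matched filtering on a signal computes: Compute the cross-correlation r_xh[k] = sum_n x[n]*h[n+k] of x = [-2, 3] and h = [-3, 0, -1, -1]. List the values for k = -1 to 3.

Both sequences indexed from 0 and zero outside their support.
Lags with overlap: k = -1 to 3.
  r_xh[-1] = x[1]*h[0] = -9
  r_xh[0] = x[0]*h[0] + x[1]*h[1] = 6
  r_xh[1] = x[0]*h[1] + x[1]*h[2] = -3
  r_xh[2] = x[0]*h[2] + x[1]*h[3] = -1
  r_xh[3] = x[0]*h[3] = 2
r_xh = [-9, 6, -3, -1, 2] (for k = -1, ..., 3)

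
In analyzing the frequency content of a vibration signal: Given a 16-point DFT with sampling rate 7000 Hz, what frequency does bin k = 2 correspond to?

The frequency of DFT bin k is: f_k = k * f_s / N
f_2 = 2 * 7000 / 16 = 875 Hz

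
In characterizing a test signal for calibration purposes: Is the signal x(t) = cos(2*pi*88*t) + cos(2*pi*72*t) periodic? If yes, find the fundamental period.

f1 = 88 Hz, f2 = 72 Hz
Period T1 = 1/88, T2 = 1/72
Ratio T1/T2 = 72/88, which is rational.
The signal is periodic with fundamental period T = 1/GCD(88,72) = 1/8 s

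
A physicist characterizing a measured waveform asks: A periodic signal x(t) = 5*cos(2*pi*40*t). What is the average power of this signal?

Average power of A*cos(wt) is A^2/2.
P = 5^2 / 2 = 25/2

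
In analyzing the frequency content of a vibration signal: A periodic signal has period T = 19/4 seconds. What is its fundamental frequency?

The fundamental frequency is the reciprocal of the period.
f = 1/T = 1/(19/4) = 4/19 Hz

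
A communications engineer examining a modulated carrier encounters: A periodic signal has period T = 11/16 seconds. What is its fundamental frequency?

The fundamental frequency is the reciprocal of the period.
f = 1/T = 1/(11/16) = 16/11 Hz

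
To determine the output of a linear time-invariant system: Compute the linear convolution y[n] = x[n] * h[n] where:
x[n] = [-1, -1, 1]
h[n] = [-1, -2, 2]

y[n] = sum_k x[k]*h[n-k]. Output length = len(x) + len(h) - 1 = 3 + 3 - 1 = 5.
y[0] = -1*-1 = 1
y[1] = -1*-1 + -1*-2 = 3
y[2] = 1*-1 + -1*-2 + -1*2 = -1
y[3] = 1*-2 + -1*2 = -4
y[4] = 1*2 = 2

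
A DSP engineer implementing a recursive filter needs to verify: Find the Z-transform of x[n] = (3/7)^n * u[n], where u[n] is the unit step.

The Z-transform of a^n * u[n] is z/(z-a) for |z| > |a|.
Here a = 3/7, so X(z) = z/(z - (3/7)) = 7z/(7z - 3)
ROC: |z| > 3/7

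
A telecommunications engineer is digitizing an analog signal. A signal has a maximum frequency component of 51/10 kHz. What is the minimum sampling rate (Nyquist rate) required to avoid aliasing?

By the Nyquist-Shannon sampling theorem,
the minimum sampling rate (Nyquist rate) must be at least 2 * f_max.
Nyquist rate = 2 * 51/10 kHz = 51/5 kHz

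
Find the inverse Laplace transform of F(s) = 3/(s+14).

Standard pair: k/(s+a) <-> k*e^(-at)*u(t)
With k=3, a=14: f(t) = 3*e^(-14t)*u(t)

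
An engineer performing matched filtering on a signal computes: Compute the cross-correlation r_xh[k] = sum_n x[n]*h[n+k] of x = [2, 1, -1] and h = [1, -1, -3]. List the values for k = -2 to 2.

Both sequences indexed from 0 and zero outside their support.
Lags with overlap: k = -2 to 2.
  r_xh[-2] = x[2]*h[0] = -1
  r_xh[-1] = x[1]*h[0] + x[2]*h[1] = 2
  r_xh[0] = x[0]*h[0] + x[1]*h[1] + x[2]*h[2] = 4
  r_xh[1] = x[0]*h[1] + x[1]*h[2] = -5
  r_xh[2] = x[0]*h[2] = -6
r_xh = [-1, 2, 4, -5, -6] (for k = -2, ..., 2)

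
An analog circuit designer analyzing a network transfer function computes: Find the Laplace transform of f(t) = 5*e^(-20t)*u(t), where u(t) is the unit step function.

Standard Laplace transform pair:
e^(-at)*u(t) <-> 1/(s+a)
With a = 20: L{5*e^(-20t)*u(t)} = 5/(s+20), ROC: Re(s) > -20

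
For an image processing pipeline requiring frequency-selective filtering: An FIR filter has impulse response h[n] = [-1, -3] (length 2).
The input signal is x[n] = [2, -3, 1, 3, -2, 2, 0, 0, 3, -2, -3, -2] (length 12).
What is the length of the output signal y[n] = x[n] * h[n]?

For linear convolution, the output length is:
len(y) = len(x) + len(h) - 1 = 12 + 2 - 1 = 13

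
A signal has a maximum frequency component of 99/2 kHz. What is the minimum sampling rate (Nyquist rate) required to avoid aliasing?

By the Nyquist-Shannon sampling theorem,
the minimum sampling rate (Nyquist rate) must be at least 2 * f_max.
Nyquist rate = 2 * 99/2 kHz = 99 kHz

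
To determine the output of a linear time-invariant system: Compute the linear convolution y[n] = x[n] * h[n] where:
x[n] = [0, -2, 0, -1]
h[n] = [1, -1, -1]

y[n] = sum_k x[k]*h[n-k]. Output length = len(x) + len(h) - 1 = 4 + 3 - 1 = 6.
y[0] = 0*1 = 0
y[1] = -2*1 + 0*-1 = -2
y[2] = 0*1 + -2*-1 + 0*-1 = 2
y[3] = -1*1 + 0*-1 + -2*-1 = 1
y[4] = -1*-1 + 0*-1 = 1
y[5] = -1*-1 = 1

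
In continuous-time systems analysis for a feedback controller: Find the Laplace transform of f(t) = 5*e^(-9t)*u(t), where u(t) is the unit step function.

Standard Laplace transform pair:
e^(-at)*u(t) <-> 1/(s+a)
With a = 9: L{5*e^(-9t)*u(t)} = 5/(s+9), ROC: Re(s) > -9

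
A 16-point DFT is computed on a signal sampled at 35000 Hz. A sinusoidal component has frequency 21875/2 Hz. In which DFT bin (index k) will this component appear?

DFT frequency resolution = f_s/N = 35000/16 = 4375/2 Hz
Bin index k = f_signal / resolution = 21875/2 / 4375/2 = 5
The signal frequency 21875/2 Hz falls in DFT bin k = 5.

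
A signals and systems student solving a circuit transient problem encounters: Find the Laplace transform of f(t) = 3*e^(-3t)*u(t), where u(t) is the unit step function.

Standard Laplace transform pair:
e^(-at)*u(t) <-> 1/(s+a)
With a = 3: L{3*e^(-3t)*u(t)} = 3/(s+3), ROC: Re(s) > -3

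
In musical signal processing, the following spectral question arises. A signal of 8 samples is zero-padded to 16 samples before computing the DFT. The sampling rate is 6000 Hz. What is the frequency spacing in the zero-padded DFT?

Original DFT: N = 8, resolution = f_s/N = 6000/8 = 750 Hz
Zero-padded DFT: N = 16, resolution = f_s/N = 6000/16 = 375 Hz
Zero-padding interpolates the spectrum (finer frequency grid)
but does NOT improve the true spectral resolution (ability to resolve close frequencies).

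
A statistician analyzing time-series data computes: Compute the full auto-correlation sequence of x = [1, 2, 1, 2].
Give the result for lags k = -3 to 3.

r_xx[k] = sum_m x[m]*x[m+k], indexed from 0, for k = -3 to 3:
  r_xx[-3] = x[3]*x[0] = 2
  r_xx[-2] = x[2]*x[0] + x[3]*x[1] = 5
  r_xx[-1] = x[1]*x[0] + x[2]*x[1] + x[3]*x[2] = 6
  r_xx[0] = x[0]*x[0] + x[1]*x[1] + x[2]*x[2] + x[3]*x[3] = 10
  r_xx[1] = x[0]*x[1] + x[1]*x[2] + x[2]*x[3] = 6
  r_xx[2] = x[0]*x[2] + x[1]*x[3] = 5
  r_xx[3] = x[0]*x[3] = 2
r_xx = [2, 5, 6, 10, 6, 5, 2]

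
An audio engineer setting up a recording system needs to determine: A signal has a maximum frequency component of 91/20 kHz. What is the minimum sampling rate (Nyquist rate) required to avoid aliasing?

By the Nyquist-Shannon sampling theorem,
the minimum sampling rate (Nyquist rate) must be at least 2 * f_max.
Nyquist rate = 2 * 91/20 kHz = 91/10 kHz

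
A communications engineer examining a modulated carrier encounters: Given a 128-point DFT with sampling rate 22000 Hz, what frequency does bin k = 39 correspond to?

The frequency of DFT bin k is: f_k = k * f_s / N
f_39 = 39 * 22000 / 128 = 53625/8 Hz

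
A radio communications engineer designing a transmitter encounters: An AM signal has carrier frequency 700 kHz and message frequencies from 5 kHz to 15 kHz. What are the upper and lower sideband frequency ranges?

Upper sideband (USB) = fc + [fm_low, fm_high] = 700 + [5, 15] = [705, 715] kHz
Lower sideband (LSB) = fc - [fm_high, fm_low] = 700 - [15, 5] = [685, 695] kHz
Total occupied spectrum: 685 kHz to 715 kHz (plus carrier at 700 kHz)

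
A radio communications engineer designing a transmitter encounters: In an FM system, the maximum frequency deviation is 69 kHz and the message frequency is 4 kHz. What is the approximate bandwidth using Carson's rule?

Carson's rule: BW = 2*(delta_f + f_m)
= 2*(69 + 4) kHz = 146 kHz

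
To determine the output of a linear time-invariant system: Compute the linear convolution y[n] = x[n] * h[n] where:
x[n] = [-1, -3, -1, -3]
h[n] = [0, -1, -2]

y[n] = sum_k x[k]*h[n-k]. Output length = len(x) + len(h) - 1 = 4 + 3 - 1 = 6.
y[0] = -1*0 = 0
y[1] = -3*0 + -1*-1 = 1
y[2] = -1*0 + -3*-1 + -1*-2 = 5
y[3] = -3*0 + -1*-1 + -3*-2 = 7
y[4] = -3*-1 + -1*-2 = 5
y[5] = -3*-2 = 6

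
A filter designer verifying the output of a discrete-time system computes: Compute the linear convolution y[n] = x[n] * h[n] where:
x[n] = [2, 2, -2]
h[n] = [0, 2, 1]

y[n] = sum_k x[k]*h[n-k]. Output length = len(x) + len(h) - 1 = 3 + 3 - 1 = 5.
y[0] = 2*0 = 0
y[1] = 2*0 + 2*2 = 4
y[2] = -2*0 + 2*2 + 2*1 = 6
y[3] = -2*2 + 2*1 = -2
y[4] = -2*1 = -2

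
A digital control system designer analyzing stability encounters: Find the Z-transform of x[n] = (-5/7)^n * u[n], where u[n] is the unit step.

The Z-transform of a^n * u[n] is z/(z-a) for |z| > |a|.
Here a = -5/7, so X(z) = z/(z - (-5/7)) = 7z/(7z + 5)
ROC: |z| > 5/7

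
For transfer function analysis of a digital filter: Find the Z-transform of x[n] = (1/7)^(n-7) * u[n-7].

Time-shifting property: if X(z) = Z{x[n]}, then Z{x[n-d]} = z^(-d) * X(z)
X(z) = z/(z - 1/7) for x[n] = (1/7)^n * u[n]
Z{x[n-7]} = z^(-7) * z/(z - 1/7) = z^(-6)/(z - 1/7)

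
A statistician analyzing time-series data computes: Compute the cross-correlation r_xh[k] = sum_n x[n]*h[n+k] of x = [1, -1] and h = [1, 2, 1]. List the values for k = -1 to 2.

Both sequences indexed from 0 and zero outside their support.
Lags with overlap: k = -1 to 2.
  r_xh[-1] = x[1]*h[0] = -1
  r_xh[0] = x[0]*h[0] + x[1]*h[1] = -1
  r_xh[1] = x[0]*h[1] + x[1]*h[2] = 1
  r_xh[2] = x[0]*h[2] = 1
r_xh = [-1, -1, 1, 1] (for k = -1, ..., 2)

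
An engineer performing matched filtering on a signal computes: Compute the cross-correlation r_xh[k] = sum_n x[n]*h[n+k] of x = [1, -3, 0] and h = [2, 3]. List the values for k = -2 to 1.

Both sequences indexed from 0 and zero outside their support.
Lags with overlap: k = -2 to 1.
  r_xh[-2] = x[2]*h[0] = 0
  r_xh[-1] = x[1]*h[0] + x[2]*h[1] = -6
  r_xh[0] = x[0]*h[0] + x[1]*h[1] = -7
  r_xh[1] = x[0]*h[1] = 3
r_xh = [0, -6, -7, 3] (for k = -2, ..., 1)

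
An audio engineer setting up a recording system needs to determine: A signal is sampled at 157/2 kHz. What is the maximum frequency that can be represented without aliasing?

The maximum frequency that can be represented without aliasing
is the Nyquist frequency: f_max = f_s / 2 = 157/2 kHz / 2 = 157/4 kHz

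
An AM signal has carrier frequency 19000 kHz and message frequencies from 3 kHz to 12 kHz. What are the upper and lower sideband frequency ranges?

Upper sideband (USB) = fc + [fm_low, fm_high] = 19000 + [3, 12] = [19003, 19012] kHz
Lower sideband (LSB) = fc - [fm_high, fm_low] = 19000 - [12, 3] = [18988, 18997] kHz
Total occupied spectrum: 18988 kHz to 19012 kHz (plus carrier at 19000 kHz)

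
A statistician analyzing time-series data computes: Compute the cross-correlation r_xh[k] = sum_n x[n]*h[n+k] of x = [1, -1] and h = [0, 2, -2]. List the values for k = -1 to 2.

Both sequences indexed from 0 and zero outside their support.
Lags with overlap: k = -1 to 2.
  r_xh[-1] = x[1]*h[0] = 0
  r_xh[0] = x[0]*h[0] + x[1]*h[1] = -2
  r_xh[1] = x[0]*h[1] + x[1]*h[2] = 4
  r_xh[2] = x[0]*h[2] = -2
r_xh = [0, -2, 4, -2] (for k = -1, ..., 2)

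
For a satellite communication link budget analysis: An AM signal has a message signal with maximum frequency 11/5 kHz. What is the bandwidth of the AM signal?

In AM (double-sideband), the bandwidth is twice the message frequency.
BW = 2 * f_m = 2 * 11/5 kHz = 22/5 kHz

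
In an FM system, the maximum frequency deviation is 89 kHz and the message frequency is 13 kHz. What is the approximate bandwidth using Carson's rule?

Carson's rule: BW = 2*(delta_f + f_m)
= 2*(89 + 13) kHz = 204 kHz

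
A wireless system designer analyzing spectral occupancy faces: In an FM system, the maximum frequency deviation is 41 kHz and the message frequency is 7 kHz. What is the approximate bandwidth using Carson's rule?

Carson's rule: BW = 2*(delta_f + f_m)
= 2*(41 + 7) kHz = 96 kHz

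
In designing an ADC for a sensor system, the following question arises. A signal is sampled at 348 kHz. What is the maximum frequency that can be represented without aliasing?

The maximum frequency that can be represented without aliasing
is the Nyquist frequency: f_max = f_s / 2 = 348 kHz / 2 = 174 kHz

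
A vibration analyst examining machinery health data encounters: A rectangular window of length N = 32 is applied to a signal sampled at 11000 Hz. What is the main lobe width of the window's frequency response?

For a rectangular window of length N,
the main lobe width in frequency is 2*f_s/N.
= 2*11000/32 = 1375/2 Hz
This determines the minimum frequency separation for resolving two sinusoids.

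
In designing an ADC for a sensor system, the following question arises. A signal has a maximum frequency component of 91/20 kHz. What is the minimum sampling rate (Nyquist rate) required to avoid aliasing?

By the Nyquist-Shannon sampling theorem,
the minimum sampling rate (Nyquist rate) must be at least 2 * f_max.
Nyquist rate = 2 * 91/20 kHz = 91/10 kHz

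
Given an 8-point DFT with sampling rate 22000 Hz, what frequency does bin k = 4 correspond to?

The frequency of DFT bin k is: f_k = k * f_s / N
f_4 = 4 * 22000 / 8 = 11000 Hz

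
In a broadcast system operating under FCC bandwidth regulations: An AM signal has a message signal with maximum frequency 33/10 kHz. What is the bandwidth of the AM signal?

In AM (double-sideband), the bandwidth is twice the message frequency.
BW = 2 * f_m = 2 * 33/10 kHz = 33/5 kHz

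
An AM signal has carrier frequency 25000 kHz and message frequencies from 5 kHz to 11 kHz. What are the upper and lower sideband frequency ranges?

Upper sideband (USB) = fc + [fm_low, fm_high] = 25000 + [5, 11] = [25005, 25011] kHz
Lower sideband (LSB) = fc - [fm_high, fm_low] = 25000 - [11, 5] = [24989, 24995] kHz
Total occupied spectrum: 24989 kHz to 25011 kHz (plus carrier at 25000 kHz)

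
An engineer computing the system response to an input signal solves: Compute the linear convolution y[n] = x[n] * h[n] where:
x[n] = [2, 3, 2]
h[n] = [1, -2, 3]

y[n] = sum_k x[k]*h[n-k]. Output length = len(x) + len(h) - 1 = 3 + 3 - 1 = 5.
y[0] = 2*1 = 2
y[1] = 3*1 + 2*-2 = -1
y[2] = 2*1 + 3*-2 + 2*3 = 2
y[3] = 2*-2 + 3*3 = 5
y[4] = 2*3 = 6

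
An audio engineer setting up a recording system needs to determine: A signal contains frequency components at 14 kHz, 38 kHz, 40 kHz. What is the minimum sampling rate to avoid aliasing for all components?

The highest frequency component is f_max = 40 kHz.
Nyquist rate = 2 * f_max = 2 * 40 kHz = 80 kHz.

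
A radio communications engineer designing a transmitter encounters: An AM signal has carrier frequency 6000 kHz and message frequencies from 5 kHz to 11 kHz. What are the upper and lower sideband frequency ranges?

Upper sideband (USB) = fc + [fm_low, fm_high] = 6000 + [5, 11] = [6005, 6011] kHz
Lower sideband (LSB) = fc - [fm_high, fm_low] = 6000 - [11, 5] = [5989, 5995] kHz
Total occupied spectrum: 5989 kHz to 6011 kHz (plus carrier at 6000 kHz)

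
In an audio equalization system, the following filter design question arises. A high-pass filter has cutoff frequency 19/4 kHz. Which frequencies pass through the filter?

A high-pass filter passes all frequencies above the cutoff frequency 19/4 kHz and attenuates lower frequencies.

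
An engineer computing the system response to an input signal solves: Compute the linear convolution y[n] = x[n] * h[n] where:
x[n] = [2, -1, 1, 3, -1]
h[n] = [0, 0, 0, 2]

y[n] = sum_k x[k]*h[n-k]. Output length = len(x) + len(h) - 1 = 5 + 4 - 1 = 8.
y[0] = 2*0 = 0
y[1] = -1*0 + 2*0 = 0
y[2] = 1*0 + -1*0 + 2*0 = 0
y[3] = 3*0 + 1*0 + -1*0 + 2*2 = 4
y[4] = -1*0 + 3*0 + 1*0 + -1*2 = -2
y[5] = -1*0 + 3*0 + 1*2 = 2
y[6] = -1*0 + 3*2 = 6
y[7] = -1*2 = -2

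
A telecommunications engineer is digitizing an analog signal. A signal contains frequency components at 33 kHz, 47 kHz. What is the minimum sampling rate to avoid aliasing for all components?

The highest frequency component is f_max = 47 kHz.
Nyquist rate = 2 * f_max = 2 * 47 kHz = 94 kHz.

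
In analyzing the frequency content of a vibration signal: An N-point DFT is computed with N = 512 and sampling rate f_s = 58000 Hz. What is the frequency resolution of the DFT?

DFT frequency resolution = f_s / N
= 58000 / 512 = 3625/32 Hz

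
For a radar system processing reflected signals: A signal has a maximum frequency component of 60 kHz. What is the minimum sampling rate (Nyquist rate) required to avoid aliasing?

By the Nyquist-Shannon sampling theorem,
the minimum sampling rate (Nyquist rate) must be at least 2 * f_max.
Nyquist rate = 2 * 60 kHz = 120 kHz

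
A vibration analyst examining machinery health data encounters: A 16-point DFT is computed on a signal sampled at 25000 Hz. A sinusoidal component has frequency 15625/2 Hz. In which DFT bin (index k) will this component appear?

DFT frequency resolution = f_s/N = 25000/16 = 3125/2 Hz
Bin index k = f_signal / resolution = 15625/2 / 3125/2 = 5
The signal frequency 15625/2 Hz falls in DFT bin k = 5.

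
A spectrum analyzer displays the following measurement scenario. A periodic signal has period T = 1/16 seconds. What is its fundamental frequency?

The fundamental frequency is the reciprocal of the period.
f = 1/T = 1/(1/16) = 16 Hz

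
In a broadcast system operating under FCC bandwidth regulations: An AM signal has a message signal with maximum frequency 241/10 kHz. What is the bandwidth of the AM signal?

In AM (double-sideband), the bandwidth is twice the message frequency.
BW = 2 * f_m = 2 * 241/10 kHz = 241/5 kHz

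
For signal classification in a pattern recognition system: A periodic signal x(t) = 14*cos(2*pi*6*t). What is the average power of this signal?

Average power of A*cos(wt) is A^2/2.
P = 14^2 / 2 = 196/2 = 98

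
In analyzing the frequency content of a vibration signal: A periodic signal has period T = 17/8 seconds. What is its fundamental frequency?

The fundamental frequency is the reciprocal of the period.
f = 1/T = 1/(17/8) = 8/17 Hz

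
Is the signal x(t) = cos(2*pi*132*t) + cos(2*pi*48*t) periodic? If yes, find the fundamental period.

f1 = 132 Hz, f2 = 48 Hz
Period T1 = 1/132, T2 = 1/48
Ratio T1/T2 = 48/132, which is rational.
The signal is periodic with fundamental period T = 1/GCD(132,48) = 1/12 s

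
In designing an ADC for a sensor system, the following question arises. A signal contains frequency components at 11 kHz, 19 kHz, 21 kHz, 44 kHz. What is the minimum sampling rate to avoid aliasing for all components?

The highest frequency component is f_max = 44 kHz.
Nyquist rate = 2 * f_max = 2 * 44 kHz = 88 kHz.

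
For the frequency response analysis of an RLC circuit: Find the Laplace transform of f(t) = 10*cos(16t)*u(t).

Standard pair: cos(wt)*u(t) <-> s/(s^2+w^2)
With w = 16: L{10*cos(16t)*u(t)} = 10s/(s^2+256)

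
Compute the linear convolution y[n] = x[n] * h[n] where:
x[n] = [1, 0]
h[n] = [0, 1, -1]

y[n] = sum_k x[k]*h[n-k]. Output length = len(x) + len(h) - 1 = 2 + 3 - 1 = 4.
y[0] = 1*0 = 0
y[1] = 0*0 + 1*1 = 1
y[2] = 0*1 + 1*-1 = -1
y[3] = 0*-1 = 0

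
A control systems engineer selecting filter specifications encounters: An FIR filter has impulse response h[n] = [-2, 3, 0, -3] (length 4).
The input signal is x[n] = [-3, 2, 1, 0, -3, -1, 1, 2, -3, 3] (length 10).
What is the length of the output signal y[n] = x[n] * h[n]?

For linear convolution, the output length is:
len(y) = len(x) + len(h) - 1 = 10 + 4 - 1 = 13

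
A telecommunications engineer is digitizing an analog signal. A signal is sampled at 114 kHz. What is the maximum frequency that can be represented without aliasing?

The maximum frequency that can be represented without aliasing
is the Nyquist frequency: f_max = f_s / 2 = 114 kHz / 2 = 57 kHz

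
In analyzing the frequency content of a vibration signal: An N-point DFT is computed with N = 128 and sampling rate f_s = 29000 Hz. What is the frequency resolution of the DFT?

DFT frequency resolution = f_s / N
= 29000 / 128 = 3625/16 Hz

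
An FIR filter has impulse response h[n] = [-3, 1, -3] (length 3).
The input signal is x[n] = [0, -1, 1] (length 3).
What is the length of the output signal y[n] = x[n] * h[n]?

For linear convolution, the output length is:
len(y) = len(x) + len(h) - 1 = 3 + 3 - 1 = 5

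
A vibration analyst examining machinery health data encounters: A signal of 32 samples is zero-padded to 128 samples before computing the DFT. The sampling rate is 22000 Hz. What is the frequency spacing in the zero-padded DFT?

Original DFT: N = 32, resolution = f_s/N = 22000/32 = 1375/2 Hz
Zero-padded DFT: N = 128, resolution = f_s/N = 22000/128 = 1375/8 Hz
Zero-padding interpolates the spectrum (finer frequency grid)
but does NOT improve the true spectral resolution (ability to resolve close frequencies).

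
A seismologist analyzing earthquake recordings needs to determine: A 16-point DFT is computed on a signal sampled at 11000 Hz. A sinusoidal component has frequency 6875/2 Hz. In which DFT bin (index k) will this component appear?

DFT frequency resolution = f_s/N = 11000/16 = 1375/2 Hz
Bin index k = f_signal / resolution = 6875/2 / 1375/2 = 5
The signal frequency 6875/2 Hz falls in DFT bin k = 5.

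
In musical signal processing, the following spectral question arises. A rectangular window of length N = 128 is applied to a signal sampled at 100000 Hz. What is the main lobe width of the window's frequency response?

For a rectangular window of length N,
the main lobe width in frequency is 2*f_s/N.
= 2*100000/128 = 3125/2 Hz
This determines the minimum frequency separation for resolving two sinusoids.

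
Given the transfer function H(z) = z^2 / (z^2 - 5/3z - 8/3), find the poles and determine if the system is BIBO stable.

Poles are roots of the denominator: z^2 - 5/3z - 8/3 = 0.
Quadratic formula: z = [-(-5/3) +/- sqrt((-5/3)^2 - 4*(-8/3))] / 2
Discriminant = 25/9 + 32/3 = 121/9; sqrt = 11/3.
z = (5/3 +/- 11/3) / 2 => z = 8/3 or z = -1.
|p1| = 8/3, |p2| = 1.
For BIBO stability, all poles must lie inside the unit circle (|p| < 1).
System is UNSTABLE since at least one |p| >= 1.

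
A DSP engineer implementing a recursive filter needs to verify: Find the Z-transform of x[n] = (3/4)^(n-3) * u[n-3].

Time-shifting property: if X(z) = Z{x[n]}, then Z{x[n-d]} = z^(-d) * X(z)
X(z) = z/(z - 3/4) for x[n] = (3/4)^n * u[n]
Z{x[n-3]} = z^(-3) * z/(z - 3/4) = z^(-2)/(z - 3/4)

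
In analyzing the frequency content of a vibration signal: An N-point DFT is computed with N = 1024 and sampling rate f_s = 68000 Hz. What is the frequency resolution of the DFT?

DFT frequency resolution = f_s / N
= 68000 / 1024 = 2125/32 Hz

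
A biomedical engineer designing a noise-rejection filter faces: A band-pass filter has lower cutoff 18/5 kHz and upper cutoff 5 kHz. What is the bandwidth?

Bandwidth = f_high - f_low
= 5 kHz - 18/5 kHz = 7/5 kHz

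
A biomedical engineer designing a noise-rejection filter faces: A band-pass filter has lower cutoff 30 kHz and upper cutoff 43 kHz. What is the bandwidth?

Bandwidth = f_high - f_low
= 43 kHz - 30 kHz = 13 kHz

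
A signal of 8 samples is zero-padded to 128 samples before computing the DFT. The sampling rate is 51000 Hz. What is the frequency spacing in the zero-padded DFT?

Original DFT: N = 8, resolution = f_s/N = 51000/8 = 6375 Hz
Zero-padded DFT: N = 128, resolution = f_s/N = 51000/128 = 6375/16 Hz
Zero-padding interpolates the spectrum (finer frequency grid)
but does NOT improve the true spectral resolution (ability to resolve close frequencies).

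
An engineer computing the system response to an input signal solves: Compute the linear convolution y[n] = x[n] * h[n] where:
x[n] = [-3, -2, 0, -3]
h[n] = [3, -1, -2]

y[n] = sum_k x[k]*h[n-k]. Output length = len(x) + len(h) - 1 = 4 + 3 - 1 = 6.
y[0] = -3*3 = -9
y[1] = -2*3 + -3*-1 = -3
y[2] = 0*3 + -2*-1 + -3*-2 = 8
y[3] = -3*3 + 0*-1 + -2*-2 = -5
y[4] = -3*-1 + 0*-2 = 3
y[5] = -3*-2 = 6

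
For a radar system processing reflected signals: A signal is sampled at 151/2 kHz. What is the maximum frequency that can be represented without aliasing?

The maximum frequency that can be represented without aliasing
is the Nyquist frequency: f_max = f_s / 2 = 151/2 kHz / 2 = 151/4 kHz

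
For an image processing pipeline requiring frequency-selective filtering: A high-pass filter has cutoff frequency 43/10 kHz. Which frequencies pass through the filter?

A high-pass filter passes all frequencies above the cutoff frequency 43/10 kHz and attenuates lower frequencies.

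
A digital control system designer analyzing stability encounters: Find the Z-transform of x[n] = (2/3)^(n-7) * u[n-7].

Time-shifting property: if X(z) = Z{x[n]}, then Z{x[n-d]} = z^(-d) * X(z)
X(z) = z/(z - 2/3) for x[n] = (2/3)^n * u[n]
Z{x[n-7]} = z^(-7) * z/(z - 2/3) = z^(-6)/(z - 2/3)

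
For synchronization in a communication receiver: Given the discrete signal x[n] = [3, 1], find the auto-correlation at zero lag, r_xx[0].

The auto-correlation at zero lag r_xx[0] equals the signal energy.
r_xx[0] = sum of x[n]^2 = 3^2 + 1^2
= 9 + 1 = 10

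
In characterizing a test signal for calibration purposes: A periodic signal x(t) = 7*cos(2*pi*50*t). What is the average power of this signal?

Average power of A*cos(wt) is A^2/2.
P = 7^2 / 2 = 49/2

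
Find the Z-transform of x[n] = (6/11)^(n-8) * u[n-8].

Time-shifting property: if X(z) = Z{x[n]}, then Z{x[n-d]} = z^(-d) * X(z)
X(z) = z/(z - 6/11) for x[n] = (6/11)^n * u[n]
Z{x[n-8]} = z^(-8) * z/(z - 6/11) = z^(-7)/(z - 6/11)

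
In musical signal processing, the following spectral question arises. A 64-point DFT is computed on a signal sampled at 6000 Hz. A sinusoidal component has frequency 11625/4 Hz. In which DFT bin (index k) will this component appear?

DFT frequency resolution = f_s/N = 6000/64 = 375/4 Hz
Bin index k = f_signal / resolution = 11625/4 / 375/4 = 31
The signal frequency 11625/4 Hz falls in DFT bin k = 31.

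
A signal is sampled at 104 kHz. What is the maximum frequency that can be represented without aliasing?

The maximum frequency that can be represented without aliasing
is the Nyquist frequency: f_max = f_s / 2 = 104 kHz / 2 = 52 kHz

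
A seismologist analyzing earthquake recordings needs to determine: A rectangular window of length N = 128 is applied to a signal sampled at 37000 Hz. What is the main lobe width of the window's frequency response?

For a rectangular window of length N,
the main lobe width in frequency is 2*f_s/N.
= 2*37000/128 = 4625/8 Hz
This determines the minimum frequency separation for resolving two sinusoids.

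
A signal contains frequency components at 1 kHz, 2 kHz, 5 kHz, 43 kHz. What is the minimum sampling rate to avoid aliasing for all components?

The highest frequency component is f_max = 43 kHz.
Nyquist rate = 2 * f_max = 2 * 43 kHz = 86 kHz.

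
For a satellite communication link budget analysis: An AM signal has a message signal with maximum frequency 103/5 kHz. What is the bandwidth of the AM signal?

In AM (double-sideband), the bandwidth is twice the message frequency.
BW = 2 * f_m = 2 * 103/5 kHz = 206/5 kHz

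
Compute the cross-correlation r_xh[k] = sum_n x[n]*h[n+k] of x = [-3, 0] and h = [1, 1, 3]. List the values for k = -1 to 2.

Both sequences indexed from 0 and zero outside their support.
Lags with overlap: k = -1 to 2.
  r_xh[-1] = x[1]*h[0] = 0
  r_xh[0] = x[0]*h[0] + x[1]*h[1] = -3
  r_xh[1] = x[0]*h[1] + x[1]*h[2] = -3
  r_xh[2] = x[0]*h[2] = -9
r_xh = [0, -3, -3, -9] (for k = -1, ..., 2)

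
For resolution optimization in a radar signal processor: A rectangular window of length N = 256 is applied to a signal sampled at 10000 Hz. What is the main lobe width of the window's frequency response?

For a rectangular window of length N,
the main lobe width in frequency is 2*f_s/N.
= 2*10000/256 = 625/8 Hz
This determines the minimum frequency separation for resolving two sinusoids.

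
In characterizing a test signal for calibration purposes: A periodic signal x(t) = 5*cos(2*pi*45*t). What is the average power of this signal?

Average power of A*cos(wt) is A^2/2.
P = 5^2 / 2 = 25/2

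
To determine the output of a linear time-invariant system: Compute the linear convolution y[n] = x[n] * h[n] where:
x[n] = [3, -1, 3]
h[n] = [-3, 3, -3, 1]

y[n] = sum_k x[k]*h[n-k]. Output length = len(x) + len(h) - 1 = 3 + 4 - 1 = 6.
y[0] = 3*-3 = -9
y[1] = -1*-3 + 3*3 = 12
y[2] = 3*-3 + -1*3 + 3*-3 = -21
y[3] = 3*3 + -1*-3 + 3*1 = 15
y[4] = 3*-3 + -1*1 = -10
y[5] = 3*1 = 3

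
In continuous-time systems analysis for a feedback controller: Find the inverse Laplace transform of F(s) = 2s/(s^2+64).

Standard pair: s/(s^2+w^2) <-> cos(wt)*u(t)
With k=2, w=8: f(t) = 2*cos(8t)*u(t)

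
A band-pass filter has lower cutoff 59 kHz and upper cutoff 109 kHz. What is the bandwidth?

Bandwidth = f_high - f_low
= 109 kHz - 59 kHz = 50 kHz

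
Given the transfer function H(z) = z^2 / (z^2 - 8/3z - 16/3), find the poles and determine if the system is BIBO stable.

Poles are roots of the denominator: z^2 - 8/3z - 16/3 = 0.
Quadratic formula: z = [-(-8/3) +/- sqrt((-8/3)^2 - 4*(-16/3))] / 2
Discriminant = 64/9 + 64/3 = 256/9; sqrt = 16/3.
z = (8/3 +/- 16/3) / 2 => z = 4 or z = -4/3.
|p1| = 4, |p2| = 4/3.
For BIBO stability, all poles must lie inside the unit circle (|p| < 1).
System is UNSTABLE since at least one |p| >= 1.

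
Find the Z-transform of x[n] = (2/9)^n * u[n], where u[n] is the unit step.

The Z-transform of a^n * u[n] is z/(z-a) for |z| > |a|.
Here a = 2/9, so X(z) = z/(z - (2/9)) = 9z/(9z - 2)
ROC: |z| > 2/9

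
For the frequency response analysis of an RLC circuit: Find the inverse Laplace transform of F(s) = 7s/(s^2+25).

Standard pair: s/(s^2+w^2) <-> cos(wt)*u(t)
With k=7, w=5: f(t) = 7*cos(5t)*u(t)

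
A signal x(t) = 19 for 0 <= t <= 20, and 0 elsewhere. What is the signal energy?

Energy = integral of |x(t)|^2 dt over the signal duration
= 19^2 * 20 = 361 * 20 = 7220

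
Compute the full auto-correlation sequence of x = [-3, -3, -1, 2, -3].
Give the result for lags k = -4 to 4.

r_xx[k] = sum_m x[m]*x[m+k], indexed from 0, for k = -4 to 4:
  r_xx[-4] = x[4]*x[0] = 9
  r_xx[-3] = x[3]*x[0] + x[4]*x[1] = 3
  r_xx[-2] = x[2]*x[0] + x[3]*x[1] + x[4]*x[2] = 0
  r_xx[-1] = x[1]*x[0] + x[2]*x[1] + x[3]*x[2] + x[4]*x[3] = 4
  r_xx[0] = x[0]*x[0] + x[1]*x[1] + x[2]*x[2] + x[3]*x[3] + x[4]*x[4] = 32
  r_xx[1] = x[0]*x[1] + x[1]*x[2] + x[2]*x[3] + x[3]*x[4] = 4
  r_xx[2] = x[0]*x[2] + x[1]*x[3] + x[2]*x[4] = 0
  r_xx[3] = x[0]*x[3] + x[1]*x[4] = 3
  r_xx[4] = x[0]*x[4] = 9
r_xx = [9, 3, 0, 4, 32, 4, 0, 3, 9]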